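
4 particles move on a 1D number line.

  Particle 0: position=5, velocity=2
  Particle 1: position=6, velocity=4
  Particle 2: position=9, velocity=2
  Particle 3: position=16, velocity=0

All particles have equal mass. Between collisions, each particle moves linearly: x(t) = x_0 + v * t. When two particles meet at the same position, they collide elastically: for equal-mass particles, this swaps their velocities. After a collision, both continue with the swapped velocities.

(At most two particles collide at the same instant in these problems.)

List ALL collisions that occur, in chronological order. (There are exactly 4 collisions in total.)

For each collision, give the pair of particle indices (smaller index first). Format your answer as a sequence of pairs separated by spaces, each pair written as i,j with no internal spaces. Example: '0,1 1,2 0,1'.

Answer: 1,2 2,3 1,2 0,1

Derivation:
Collision at t=3/2: particles 1 and 2 swap velocities; positions: p0=8 p1=12 p2=12 p3=16; velocities now: v0=2 v1=2 v2=4 v3=0
Collision at t=5/2: particles 2 and 3 swap velocities; positions: p0=10 p1=14 p2=16 p3=16; velocities now: v0=2 v1=2 v2=0 v3=4
Collision at t=7/2: particles 1 and 2 swap velocities; positions: p0=12 p1=16 p2=16 p3=20; velocities now: v0=2 v1=0 v2=2 v3=4
Collision at t=11/2: particles 0 and 1 swap velocities; positions: p0=16 p1=16 p2=20 p3=28; velocities now: v0=0 v1=2 v2=2 v3=4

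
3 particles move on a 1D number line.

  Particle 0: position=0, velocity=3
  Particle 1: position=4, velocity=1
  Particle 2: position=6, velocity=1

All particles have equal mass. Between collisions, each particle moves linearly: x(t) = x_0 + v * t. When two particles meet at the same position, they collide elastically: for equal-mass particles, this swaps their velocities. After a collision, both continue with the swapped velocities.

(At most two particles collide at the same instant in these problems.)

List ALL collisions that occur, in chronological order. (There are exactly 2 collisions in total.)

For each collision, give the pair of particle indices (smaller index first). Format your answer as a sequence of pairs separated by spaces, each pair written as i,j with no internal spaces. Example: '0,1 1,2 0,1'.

Answer: 0,1 1,2

Derivation:
Collision at t=2: particles 0 and 1 swap velocities; positions: p0=6 p1=6 p2=8; velocities now: v0=1 v1=3 v2=1
Collision at t=3: particles 1 and 2 swap velocities; positions: p0=7 p1=9 p2=9; velocities now: v0=1 v1=1 v2=3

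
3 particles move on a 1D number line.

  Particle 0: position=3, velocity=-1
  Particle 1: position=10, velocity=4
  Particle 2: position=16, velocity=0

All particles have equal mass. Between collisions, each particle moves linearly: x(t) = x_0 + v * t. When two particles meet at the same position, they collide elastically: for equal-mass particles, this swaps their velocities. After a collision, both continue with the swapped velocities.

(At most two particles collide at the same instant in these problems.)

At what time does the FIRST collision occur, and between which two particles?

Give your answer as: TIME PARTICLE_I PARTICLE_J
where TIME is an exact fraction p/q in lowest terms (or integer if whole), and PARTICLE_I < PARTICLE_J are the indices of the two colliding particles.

Pair (0,1): pos 3,10 vel -1,4 -> not approaching (rel speed -5 <= 0)
Pair (1,2): pos 10,16 vel 4,0 -> gap=6, closing at 4/unit, collide at t=3/2
Earliest collision: t=3/2 between 1 and 2

Answer: 3/2 1 2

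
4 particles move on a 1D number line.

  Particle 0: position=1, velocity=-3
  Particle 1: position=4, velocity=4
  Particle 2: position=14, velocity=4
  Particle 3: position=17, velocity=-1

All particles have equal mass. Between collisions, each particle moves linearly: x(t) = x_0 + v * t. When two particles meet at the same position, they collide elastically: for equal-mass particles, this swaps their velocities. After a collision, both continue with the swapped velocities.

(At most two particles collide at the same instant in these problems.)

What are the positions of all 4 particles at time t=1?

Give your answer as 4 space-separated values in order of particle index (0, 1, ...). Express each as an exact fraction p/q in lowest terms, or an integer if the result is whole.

Collision at t=3/5: particles 2 and 3 swap velocities; positions: p0=-4/5 p1=32/5 p2=82/5 p3=82/5; velocities now: v0=-3 v1=4 v2=-1 v3=4
Advance to t=1 (no further collisions before then); velocities: v0=-3 v1=4 v2=-1 v3=4; positions = -2 8 16 18

Answer: -2 8 16 18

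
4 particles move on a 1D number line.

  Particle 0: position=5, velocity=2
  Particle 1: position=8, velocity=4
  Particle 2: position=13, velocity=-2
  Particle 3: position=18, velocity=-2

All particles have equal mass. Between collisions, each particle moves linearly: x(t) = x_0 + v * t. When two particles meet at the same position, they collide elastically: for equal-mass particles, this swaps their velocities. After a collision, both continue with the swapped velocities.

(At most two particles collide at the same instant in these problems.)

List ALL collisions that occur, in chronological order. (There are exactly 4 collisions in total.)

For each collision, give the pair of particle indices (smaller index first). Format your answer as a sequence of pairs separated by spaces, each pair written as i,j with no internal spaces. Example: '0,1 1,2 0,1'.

Answer: 1,2 2,3 0,1 1,2

Derivation:
Collision at t=5/6: particles 1 and 2 swap velocities; positions: p0=20/3 p1=34/3 p2=34/3 p3=49/3; velocities now: v0=2 v1=-2 v2=4 v3=-2
Collision at t=5/3: particles 2 and 3 swap velocities; positions: p0=25/3 p1=29/3 p2=44/3 p3=44/3; velocities now: v0=2 v1=-2 v2=-2 v3=4
Collision at t=2: particles 0 and 1 swap velocities; positions: p0=9 p1=9 p2=14 p3=16; velocities now: v0=-2 v1=2 v2=-2 v3=4
Collision at t=13/4: particles 1 and 2 swap velocities; positions: p0=13/2 p1=23/2 p2=23/2 p3=21; velocities now: v0=-2 v1=-2 v2=2 v3=4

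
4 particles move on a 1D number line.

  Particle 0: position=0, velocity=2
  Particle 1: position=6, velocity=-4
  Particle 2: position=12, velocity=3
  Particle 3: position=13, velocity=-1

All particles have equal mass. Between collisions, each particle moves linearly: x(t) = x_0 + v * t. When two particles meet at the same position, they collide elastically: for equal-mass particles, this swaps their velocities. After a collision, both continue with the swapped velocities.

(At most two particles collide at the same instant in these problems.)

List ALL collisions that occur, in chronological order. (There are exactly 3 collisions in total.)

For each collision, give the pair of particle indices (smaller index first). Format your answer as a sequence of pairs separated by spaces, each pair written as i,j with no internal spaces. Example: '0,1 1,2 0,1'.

Collision at t=1/4: particles 2 and 3 swap velocities; positions: p0=1/2 p1=5 p2=51/4 p3=51/4; velocities now: v0=2 v1=-4 v2=-1 v3=3
Collision at t=1: particles 0 and 1 swap velocities; positions: p0=2 p1=2 p2=12 p3=15; velocities now: v0=-4 v1=2 v2=-1 v3=3
Collision at t=13/3: particles 1 and 2 swap velocities; positions: p0=-34/3 p1=26/3 p2=26/3 p3=25; velocities now: v0=-4 v1=-1 v2=2 v3=3

Answer: 2,3 0,1 1,2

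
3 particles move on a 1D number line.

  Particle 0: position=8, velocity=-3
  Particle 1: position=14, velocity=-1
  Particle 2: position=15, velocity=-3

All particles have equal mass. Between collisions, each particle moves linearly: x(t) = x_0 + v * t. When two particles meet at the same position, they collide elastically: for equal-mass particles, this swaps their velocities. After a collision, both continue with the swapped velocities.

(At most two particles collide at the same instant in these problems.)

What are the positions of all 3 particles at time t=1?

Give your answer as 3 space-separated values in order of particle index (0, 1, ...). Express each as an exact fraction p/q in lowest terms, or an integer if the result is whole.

Answer: 5 12 13

Derivation:
Collision at t=1/2: particles 1 and 2 swap velocities; positions: p0=13/2 p1=27/2 p2=27/2; velocities now: v0=-3 v1=-3 v2=-1
Advance to t=1 (no further collisions before then); velocities: v0=-3 v1=-3 v2=-1; positions = 5 12 13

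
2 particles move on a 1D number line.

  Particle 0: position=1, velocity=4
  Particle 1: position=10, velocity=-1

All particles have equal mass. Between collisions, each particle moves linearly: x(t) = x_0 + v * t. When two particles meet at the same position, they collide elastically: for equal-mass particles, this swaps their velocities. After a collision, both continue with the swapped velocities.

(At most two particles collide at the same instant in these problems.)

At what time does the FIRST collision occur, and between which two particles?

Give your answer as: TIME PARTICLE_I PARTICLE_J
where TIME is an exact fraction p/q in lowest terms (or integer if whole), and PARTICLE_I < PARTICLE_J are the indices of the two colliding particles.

Pair (0,1): pos 1,10 vel 4,-1 -> gap=9, closing at 5/unit, collide at t=9/5
Earliest collision: t=9/5 between 0 and 1

Answer: 9/5 0 1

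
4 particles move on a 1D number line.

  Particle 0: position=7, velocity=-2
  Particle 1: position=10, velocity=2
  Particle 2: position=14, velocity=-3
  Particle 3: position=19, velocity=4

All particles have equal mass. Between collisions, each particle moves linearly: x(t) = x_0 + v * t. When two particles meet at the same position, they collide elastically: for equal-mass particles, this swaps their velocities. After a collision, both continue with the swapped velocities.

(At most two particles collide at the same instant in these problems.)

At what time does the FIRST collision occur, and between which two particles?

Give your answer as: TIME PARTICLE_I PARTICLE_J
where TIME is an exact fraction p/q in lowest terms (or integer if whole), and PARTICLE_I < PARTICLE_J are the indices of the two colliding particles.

Pair (0,1): pos 7,10 vel -2,2 -> not approaching (rel speed -4 <= 0)
Pair (1,2): pos 10,14 vel 2,-3 -> gap=4, closing at 5/unit, collide at t=4/5
Pair (2,3): pos 14,19 vel -3,4 -> not approaching (rel speed -7 <= 0)
Earliest collision: t=4/5 between 1 and 2

Answer: 4/5 1 2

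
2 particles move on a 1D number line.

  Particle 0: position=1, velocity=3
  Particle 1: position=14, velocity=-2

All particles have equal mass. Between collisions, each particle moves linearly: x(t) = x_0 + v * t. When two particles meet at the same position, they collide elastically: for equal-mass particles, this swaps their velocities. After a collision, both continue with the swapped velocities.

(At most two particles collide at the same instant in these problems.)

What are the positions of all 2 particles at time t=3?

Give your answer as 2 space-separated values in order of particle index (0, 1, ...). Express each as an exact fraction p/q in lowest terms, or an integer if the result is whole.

Collision at t=13/5: particles 0 and 1 swap velocities; positions: p0=44/5 p1=44/5; velocities now: v0=-2 v1=3
Advance to t=3 (no further collisions before then); velocities: v0=-2 v1=3; positions = 8 10

Answer: 8 10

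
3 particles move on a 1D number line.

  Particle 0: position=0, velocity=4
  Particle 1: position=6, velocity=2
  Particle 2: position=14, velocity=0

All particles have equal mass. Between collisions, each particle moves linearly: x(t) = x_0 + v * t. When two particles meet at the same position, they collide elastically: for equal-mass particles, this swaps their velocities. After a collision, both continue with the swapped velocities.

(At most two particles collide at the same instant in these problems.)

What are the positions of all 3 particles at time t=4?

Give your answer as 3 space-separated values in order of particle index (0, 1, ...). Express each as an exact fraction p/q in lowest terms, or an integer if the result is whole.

Collision at t=3: particles 0 and 1 swap velocities; positions: p0=12 p1=12 p2=14; velocities now: v0=2 v1=4 v2=0
Collision at t=7/2: particles 1 and 2 swap velocities; positions: p0=13 p1=14 p2=14; velocities now: v0=2 v1=0 v2=4
Collision at t=4: particles 0 and 1 swap velocities; positions: p0=14 p1=14 p2=16; velocities now: v0=0 v1=2 v2=4
Advance to t=4 (no further collisions before then); velocities: v0=0 v1=2 v2=4; positions = 14 14 16

Answer: 14 14 16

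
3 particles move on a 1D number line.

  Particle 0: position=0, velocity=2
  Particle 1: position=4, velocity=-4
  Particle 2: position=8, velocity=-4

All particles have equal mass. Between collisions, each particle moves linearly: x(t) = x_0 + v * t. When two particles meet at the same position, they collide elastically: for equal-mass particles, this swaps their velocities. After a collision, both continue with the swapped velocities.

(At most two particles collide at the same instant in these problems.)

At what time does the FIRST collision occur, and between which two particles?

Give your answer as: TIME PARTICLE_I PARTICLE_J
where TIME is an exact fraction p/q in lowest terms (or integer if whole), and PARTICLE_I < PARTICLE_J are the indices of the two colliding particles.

Answer: 2/3 0 1

Derivation:
Pair (0,1): pos 0,4 vel 2,-4 -> gap=4, closing at 6/unit, collide at t=2/3
Pair (1,2): pos 4,8 vel -4,-4 -> not approaching (rel speed 0 <= 0)
Earliest collision: t=2/3 between 0 and 1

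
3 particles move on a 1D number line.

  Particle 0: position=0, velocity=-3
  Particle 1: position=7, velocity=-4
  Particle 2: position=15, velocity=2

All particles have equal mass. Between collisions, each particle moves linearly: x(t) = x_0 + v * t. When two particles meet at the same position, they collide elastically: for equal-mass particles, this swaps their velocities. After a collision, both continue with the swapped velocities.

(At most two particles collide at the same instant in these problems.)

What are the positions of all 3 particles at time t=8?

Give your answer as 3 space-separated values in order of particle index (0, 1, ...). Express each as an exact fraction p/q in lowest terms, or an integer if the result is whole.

Collision at t=7: particles 0 and 1 swap velocities; positions: p0=-21 p1=-21 p2=29; velocities now: v0=-4 v1=-3 v2=2
Advance to t=8 (no further collisions before then); velocities: v0=-4 v1=-3 v2=2; positions = -25 -24 31

Answer: -25 -24 31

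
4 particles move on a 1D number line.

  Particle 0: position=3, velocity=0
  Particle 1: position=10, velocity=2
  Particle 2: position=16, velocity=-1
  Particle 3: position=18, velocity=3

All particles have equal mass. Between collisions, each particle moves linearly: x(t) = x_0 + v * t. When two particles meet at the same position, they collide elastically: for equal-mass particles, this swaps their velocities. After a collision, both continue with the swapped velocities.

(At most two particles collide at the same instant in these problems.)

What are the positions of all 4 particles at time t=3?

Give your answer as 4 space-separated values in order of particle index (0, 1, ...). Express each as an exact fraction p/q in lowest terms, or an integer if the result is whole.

Collision at t=2: particles 1 and 2 swap velocities; positions: p0=3 p1=14 p2=14 p3=24; velocities now: v0=0 v1=-1 v2=2 v3=3
Advance to t=3 (no further collisions before then); velocities: v0=0 v1=-1 v2=2 v3=3; positions = 3 13 16 27

Answer: 3 13 16 27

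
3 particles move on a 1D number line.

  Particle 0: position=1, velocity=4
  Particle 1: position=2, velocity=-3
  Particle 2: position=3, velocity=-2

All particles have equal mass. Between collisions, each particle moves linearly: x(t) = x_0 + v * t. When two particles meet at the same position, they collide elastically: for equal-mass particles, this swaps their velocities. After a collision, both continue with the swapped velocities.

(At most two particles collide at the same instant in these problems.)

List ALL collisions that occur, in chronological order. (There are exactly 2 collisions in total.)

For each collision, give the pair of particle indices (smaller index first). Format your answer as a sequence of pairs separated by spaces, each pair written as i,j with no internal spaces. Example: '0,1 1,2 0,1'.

Answer: 0,1 1,2

Derivation:
Collision at t=1/7: particles 0 and 1 swap velocities; positions: p0=11/7 p1=11/7 p2=19/7; velocities now: v0=-3 v1=4 v2=-2
Collision at t=1/3: particles 1 and 2 swap velocities; positions: p0=1 p1=7/3 p2=7/3; velocities now: v0=-3 v1=-2 v2=4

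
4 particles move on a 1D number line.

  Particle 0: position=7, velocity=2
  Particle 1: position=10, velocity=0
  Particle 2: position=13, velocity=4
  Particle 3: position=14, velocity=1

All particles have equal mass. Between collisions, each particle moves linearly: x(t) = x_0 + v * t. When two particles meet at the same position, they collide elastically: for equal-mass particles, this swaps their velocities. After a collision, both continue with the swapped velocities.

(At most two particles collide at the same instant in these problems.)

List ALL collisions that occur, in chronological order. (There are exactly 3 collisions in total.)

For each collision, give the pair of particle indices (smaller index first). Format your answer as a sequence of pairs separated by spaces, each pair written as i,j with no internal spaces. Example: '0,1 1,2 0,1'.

Answer: 2,3 0,1 1,2

Derivation:
Collision at t=1/3: particles 2 and 3 swap velocities; positions: p0=23/3 p1=10 p2=43/3 p3=43/3; velocities now: v0=2 v1=0 v2=1 v3=4
Collision at t=3/2: particles 0 and 1 swap velocities; positions: p0=10 p1=10 p2=31/2 p3=19; velocities now: v0=0 v1=2 v2=1 v3=4
Collision at t=7: particles 1 and 2 swap velocities; positions: p0=10 p1=21 p2=21 p3=41; velocities now: v0=0 v1=1 v2=2 v3=4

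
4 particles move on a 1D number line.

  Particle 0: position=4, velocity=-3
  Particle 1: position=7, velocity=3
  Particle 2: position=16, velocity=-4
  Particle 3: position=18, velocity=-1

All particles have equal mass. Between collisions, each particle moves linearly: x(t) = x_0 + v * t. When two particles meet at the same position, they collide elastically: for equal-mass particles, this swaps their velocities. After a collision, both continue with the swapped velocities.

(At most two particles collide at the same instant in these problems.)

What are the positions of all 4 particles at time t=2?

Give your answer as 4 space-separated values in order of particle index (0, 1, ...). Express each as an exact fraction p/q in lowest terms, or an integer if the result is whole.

Collision at t=9/7: particles 1 and 2 swap velocities; positions: p0=1/7 p1=76/7 p2=76/7 p3=117/7; velocities now: v0=-3 v1=-4 v2=3 v3=-1
Advance to t=2 (no further collisions before then); velocities: v0=-3 v1=-4 v2=3 v3=-1; positions = -2 8 13 16

Answer: -2 8 13 16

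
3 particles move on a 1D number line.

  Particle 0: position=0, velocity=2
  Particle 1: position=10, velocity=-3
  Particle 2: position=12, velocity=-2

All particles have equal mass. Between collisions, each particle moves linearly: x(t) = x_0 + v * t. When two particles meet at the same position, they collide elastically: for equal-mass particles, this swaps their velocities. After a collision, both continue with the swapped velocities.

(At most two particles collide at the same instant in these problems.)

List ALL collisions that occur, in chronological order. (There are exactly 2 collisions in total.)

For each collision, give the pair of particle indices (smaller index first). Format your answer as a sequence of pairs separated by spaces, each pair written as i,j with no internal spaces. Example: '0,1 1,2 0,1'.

Collision at t=2: particles 0 and 1 swap velocities; positions: p0=4 p1=4 p2=8; velocities now: v0=-3 v1=2 v2=-2
Collision at t=3: particles 1 and 2 swap velocities; positions: p0=1 p1=6 p2=6; velocities now: v0=-3 v1=-2 v2=2

Answer: 0,1 1,2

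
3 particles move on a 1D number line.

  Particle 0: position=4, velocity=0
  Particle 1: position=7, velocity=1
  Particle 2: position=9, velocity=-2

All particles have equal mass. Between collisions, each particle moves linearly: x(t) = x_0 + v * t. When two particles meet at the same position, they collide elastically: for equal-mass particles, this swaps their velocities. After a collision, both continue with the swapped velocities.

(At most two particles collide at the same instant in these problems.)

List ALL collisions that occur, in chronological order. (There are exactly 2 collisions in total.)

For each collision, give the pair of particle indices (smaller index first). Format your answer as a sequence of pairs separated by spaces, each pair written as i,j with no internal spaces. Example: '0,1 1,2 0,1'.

Answer: 1,2 0,1

Derivation:
Collision at t=2/3: particles 1 and 2 swap velocities; positions: p0=4 p1=23/3 p2=23/3; velocities now: v0=0 v1=-2 v2=1
Collision at t=5/2: particles 0 and 1 swap velocities; positions: p0=4 p1=4 p2=19/2; velocities now: v0=-2 v1=0 v2=1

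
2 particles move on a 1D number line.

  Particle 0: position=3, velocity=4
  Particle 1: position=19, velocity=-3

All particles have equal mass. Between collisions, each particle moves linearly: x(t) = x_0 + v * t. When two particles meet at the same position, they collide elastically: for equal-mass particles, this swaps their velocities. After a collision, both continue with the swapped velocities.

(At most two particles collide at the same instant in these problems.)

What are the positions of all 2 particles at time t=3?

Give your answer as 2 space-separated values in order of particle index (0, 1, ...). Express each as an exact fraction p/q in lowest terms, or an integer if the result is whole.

Collision at t=16/7: particles 0 and 1 swap velocities; positions: p0=85/7 p1=85/7; velocities now: v0=-3 v1=4
Advance to t=3 (no further collisions before then); velocities: v0=-3 v1=4; positions = 10 15

Answer: 10 15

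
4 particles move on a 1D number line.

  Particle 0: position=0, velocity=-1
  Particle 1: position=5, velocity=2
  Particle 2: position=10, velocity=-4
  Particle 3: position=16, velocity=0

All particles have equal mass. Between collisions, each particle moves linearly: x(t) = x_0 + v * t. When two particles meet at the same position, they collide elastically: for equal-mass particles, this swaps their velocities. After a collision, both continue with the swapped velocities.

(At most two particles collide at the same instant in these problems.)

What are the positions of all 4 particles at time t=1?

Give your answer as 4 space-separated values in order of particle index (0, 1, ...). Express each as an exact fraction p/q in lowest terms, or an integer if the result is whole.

Answer: -1 6 7 16

Derivation:
Collision at t=5/6: particles 1 and 2 swap velocities; positions: p0=-5/6 p1=20/3 p2=20/3 p3=16; velocities now: v0=-1 v1=-4 v2=2 v3=0
Advance to t=1 (no further collisions before then); velocities: v0=-1 v1=-4 v2=2 v3=0; positions = -1 6 7 16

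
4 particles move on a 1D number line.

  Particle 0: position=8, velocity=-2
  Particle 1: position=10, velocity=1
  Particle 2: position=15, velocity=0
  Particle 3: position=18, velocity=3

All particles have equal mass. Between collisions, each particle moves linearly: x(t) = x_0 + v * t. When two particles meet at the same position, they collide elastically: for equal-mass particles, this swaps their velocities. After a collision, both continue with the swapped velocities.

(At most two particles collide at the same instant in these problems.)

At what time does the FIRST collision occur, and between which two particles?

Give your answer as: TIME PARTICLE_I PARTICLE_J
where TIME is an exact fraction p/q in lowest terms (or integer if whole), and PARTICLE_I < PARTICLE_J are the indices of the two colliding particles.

Pair (0,1): pos 8,10 vel -2,1 -> not approaching (rel speed -3 <= 0)
Pair (1,2): pos 10,15 vel 1,0 -> gap=5, closing at 1/unit, collide at t=5
Pair (2,3): pos 15,18 vel 0,3 -> not approaching (rel speed -3 <= 0)
Earliest collision: t=5 between 1 and 2

Answer: 5 1 2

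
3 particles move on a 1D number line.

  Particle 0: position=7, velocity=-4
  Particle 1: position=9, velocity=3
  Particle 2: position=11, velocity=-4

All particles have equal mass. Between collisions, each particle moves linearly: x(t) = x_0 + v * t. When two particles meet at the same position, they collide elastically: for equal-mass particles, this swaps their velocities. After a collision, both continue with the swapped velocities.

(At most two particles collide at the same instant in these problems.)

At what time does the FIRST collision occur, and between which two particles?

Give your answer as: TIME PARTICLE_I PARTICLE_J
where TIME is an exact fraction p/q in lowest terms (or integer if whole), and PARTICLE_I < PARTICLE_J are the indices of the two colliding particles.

Answer: 2/7 1 2

Derivation:
Pair (0,1): pos 7,9 vel -4,3 -> not approaching (rel speed -7 <= 0)
Pair (1,2): pos 9,11 vel 3,-4 -> gap=2, closing at 7/unit, collide at t=2/7
Earliest collision: t=2/7 between 1 and 2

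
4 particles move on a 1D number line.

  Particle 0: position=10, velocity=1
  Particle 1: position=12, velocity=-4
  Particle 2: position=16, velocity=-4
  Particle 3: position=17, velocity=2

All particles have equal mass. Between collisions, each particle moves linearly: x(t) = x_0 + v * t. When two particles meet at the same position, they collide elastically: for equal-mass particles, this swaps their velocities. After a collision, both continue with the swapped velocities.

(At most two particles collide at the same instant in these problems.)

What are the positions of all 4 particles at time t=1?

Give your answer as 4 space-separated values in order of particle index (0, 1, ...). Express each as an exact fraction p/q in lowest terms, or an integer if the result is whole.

Answer: 8 11 12 19

Derivation:
Collision at t=2/5: particles 0 and 1 swap velocities; positions: p0=52/5 p1=52/5 p2=72/5 p3=89/5; velocities now: v0=-4 v1=1 v2=-4 v3=2
Advance to t=1 (no further collisions before then); velocities: v0=-4 v1=1 v2=-4 v3=2; positions = 8 11 12 19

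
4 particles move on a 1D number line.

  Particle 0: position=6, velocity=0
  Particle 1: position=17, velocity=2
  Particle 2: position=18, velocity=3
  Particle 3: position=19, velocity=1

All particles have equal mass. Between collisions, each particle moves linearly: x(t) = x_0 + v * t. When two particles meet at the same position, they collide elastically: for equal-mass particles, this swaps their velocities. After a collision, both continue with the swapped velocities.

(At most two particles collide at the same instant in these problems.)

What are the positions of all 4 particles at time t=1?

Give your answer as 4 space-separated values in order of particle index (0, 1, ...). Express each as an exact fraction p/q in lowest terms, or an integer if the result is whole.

Collision at t=1/2: particles 2 and 3 swap velocities; positions: p0=6 p1=18 p2=39/2 p3=39/2; velocities now: v0=0 v1=2 v2=1 v3=3
Advance to t=1 (no further collisions before then); velocities: v0=0 v1=2 v2=1 v3=3; positions = 6 19 20 21

Answer: 6 19 20 21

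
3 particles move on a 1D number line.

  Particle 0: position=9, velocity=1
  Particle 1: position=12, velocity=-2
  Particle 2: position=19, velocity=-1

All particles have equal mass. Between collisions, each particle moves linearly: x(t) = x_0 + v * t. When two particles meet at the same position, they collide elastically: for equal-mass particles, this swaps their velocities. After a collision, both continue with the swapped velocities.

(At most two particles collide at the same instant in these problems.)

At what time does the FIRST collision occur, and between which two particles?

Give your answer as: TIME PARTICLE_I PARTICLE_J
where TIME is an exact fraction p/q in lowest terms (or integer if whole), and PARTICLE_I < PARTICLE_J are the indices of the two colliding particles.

Pair (0,1): pos 9,12 vel 1,-2 -> gap=3, closing at 3/unit, collide at t=1
Pair (1,2): pos 12,19 vel -2,-1 -> not approaching (rel speed -1 <= 0)
Earliest collision: t=1 between 0 and 1

Answer: 1 0 1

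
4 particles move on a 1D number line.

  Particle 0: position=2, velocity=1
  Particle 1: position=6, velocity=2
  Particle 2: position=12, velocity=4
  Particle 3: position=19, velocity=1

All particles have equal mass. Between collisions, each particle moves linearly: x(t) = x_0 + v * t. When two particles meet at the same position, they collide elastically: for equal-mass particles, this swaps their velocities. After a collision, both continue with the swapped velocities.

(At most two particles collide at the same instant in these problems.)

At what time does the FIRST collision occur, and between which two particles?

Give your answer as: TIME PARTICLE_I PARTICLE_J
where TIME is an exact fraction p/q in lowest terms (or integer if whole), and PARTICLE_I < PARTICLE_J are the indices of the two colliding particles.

Answer: 7/3 2 3

Derivation:
Pair (0,1): pos 2,6 vel 1,2 -> not approaching (rel speed -1 <= 0)
Pair (1,2): pos 6,12 vel 2,4 -> not approaching (rel speed -2 <= 0)
Pair (2,3): pos 12,19 vel 4,1 -> gap=7, closing at 3/unit, collide at t=7/3
Earliest collision: t=7/3 between 2 and 3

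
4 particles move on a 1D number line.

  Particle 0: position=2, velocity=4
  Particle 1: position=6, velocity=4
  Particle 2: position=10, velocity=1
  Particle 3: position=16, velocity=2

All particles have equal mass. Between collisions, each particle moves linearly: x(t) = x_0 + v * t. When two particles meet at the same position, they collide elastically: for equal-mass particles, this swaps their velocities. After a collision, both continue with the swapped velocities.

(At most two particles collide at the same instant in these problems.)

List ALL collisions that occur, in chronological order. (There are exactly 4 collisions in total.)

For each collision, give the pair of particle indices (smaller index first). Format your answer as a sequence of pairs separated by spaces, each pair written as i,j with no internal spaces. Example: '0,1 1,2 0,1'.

Answer: 1,2 0,1 2,3 1,2

Derivation:
Collision at t=4/3: particles 1 and 2 swap velocities; positions: p0=22/3 p1=34/3 p2=34/3 p3=56/3; velocities now: v0=4 v1=1 v2=4 v3=2
Collision at t=8/3: particles 0 and 1 swap velocities; positions: p0=38/3 p1=38/3 p2=50/3 p3=64/3; velocities now: v0=1 v1=4 v2=4 v3=2
Collision at t=5: particles 2 and 3 swap velocities; positions: p0=15 p1=22 p2=26 p3=26; velocities now: v0=1 v1=4 v2=2 v3=4
Collision at t=7: particles 1 and 2 swap velocities; positions: p0=17 p1=30 p2=30 p3=34; velocities now: v0=1 v1=2 v2=4 v3=4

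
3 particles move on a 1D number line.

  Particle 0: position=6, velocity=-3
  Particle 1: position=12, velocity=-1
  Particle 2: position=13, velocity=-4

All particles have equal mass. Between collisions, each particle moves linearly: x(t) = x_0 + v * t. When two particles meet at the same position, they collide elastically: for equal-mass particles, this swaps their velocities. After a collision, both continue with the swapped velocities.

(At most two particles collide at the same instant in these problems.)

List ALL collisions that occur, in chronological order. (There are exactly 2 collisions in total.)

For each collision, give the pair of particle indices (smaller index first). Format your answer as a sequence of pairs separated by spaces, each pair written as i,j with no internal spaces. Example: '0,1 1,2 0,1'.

Collision at t=1/3: particles 1 and 2 swap velocities; positions: p0=5 p1=35/3 p2=35/3; velocities now: v0=-3 v1=-4 v2=-1
Collision at t=7: particles 0 and 1 swap velocities; positions: p0=-15 p1=-15 p2=5; velocities now: v0=-4 v1=-3 v2=-1

Answer: 1,2 0,1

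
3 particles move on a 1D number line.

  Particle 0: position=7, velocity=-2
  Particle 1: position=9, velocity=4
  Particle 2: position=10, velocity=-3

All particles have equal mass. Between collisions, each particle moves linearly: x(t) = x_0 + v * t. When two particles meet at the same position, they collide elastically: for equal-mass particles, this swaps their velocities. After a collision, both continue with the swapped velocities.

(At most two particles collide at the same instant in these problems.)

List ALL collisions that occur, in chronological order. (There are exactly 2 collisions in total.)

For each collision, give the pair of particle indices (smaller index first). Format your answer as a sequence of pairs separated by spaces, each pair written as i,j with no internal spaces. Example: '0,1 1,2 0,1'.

Collision at t=1/7: particles 1 and 2 swap velocities; positions: p0=47/7 p1=67/7 p2=67/7; velocities now: v0=-2 v1=-3 v2=4
Collision at t=3: particles 0 and 1 swap velocities; positions: p0=1 p1=1 p2=21; velocities now: v0=-3 v1=-2 v2=4

Answer: 1,2 0,1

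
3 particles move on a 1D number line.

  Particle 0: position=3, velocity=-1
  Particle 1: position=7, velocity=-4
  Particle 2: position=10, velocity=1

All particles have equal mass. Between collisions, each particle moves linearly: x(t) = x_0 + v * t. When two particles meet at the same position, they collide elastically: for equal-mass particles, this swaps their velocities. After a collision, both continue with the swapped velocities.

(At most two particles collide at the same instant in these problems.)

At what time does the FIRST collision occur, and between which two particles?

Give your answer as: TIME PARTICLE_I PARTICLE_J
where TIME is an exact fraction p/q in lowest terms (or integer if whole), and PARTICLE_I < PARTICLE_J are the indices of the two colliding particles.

Answer: 4/3 0 1

Derivation:
Pair (0,1): pos 3,7 vel -1,-4 -> gap=4, closing at 3/unit, collide at t=4/3
Pair (1,2): pos 7,10 vel -4,1 -> not approaching (rel speed -5 <= 0)
Earliest collision: t=4/3 between 0 and 1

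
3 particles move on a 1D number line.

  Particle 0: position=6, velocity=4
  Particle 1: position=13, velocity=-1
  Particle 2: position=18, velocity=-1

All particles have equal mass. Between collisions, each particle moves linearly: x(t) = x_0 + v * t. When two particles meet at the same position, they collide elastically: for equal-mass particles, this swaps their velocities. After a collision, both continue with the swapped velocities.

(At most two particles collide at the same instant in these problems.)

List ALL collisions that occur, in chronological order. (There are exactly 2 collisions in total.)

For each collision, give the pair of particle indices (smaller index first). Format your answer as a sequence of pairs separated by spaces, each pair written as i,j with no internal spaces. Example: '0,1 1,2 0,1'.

Answer: 0,1 1,2

Derivation:
Collision at t=7/5: particles 0 and 1 swap velocities; positions: p0=58/5 p1=58/5 p2=83/5; velocities now: v0=-1 v1=4 v2=-1
Collision at t=12/5: particles 1 and 2 swap velocities; positions: p0=53/5 p1=78/5 p2=78/5; velocities now: v0=-1 v1=-1 v2=4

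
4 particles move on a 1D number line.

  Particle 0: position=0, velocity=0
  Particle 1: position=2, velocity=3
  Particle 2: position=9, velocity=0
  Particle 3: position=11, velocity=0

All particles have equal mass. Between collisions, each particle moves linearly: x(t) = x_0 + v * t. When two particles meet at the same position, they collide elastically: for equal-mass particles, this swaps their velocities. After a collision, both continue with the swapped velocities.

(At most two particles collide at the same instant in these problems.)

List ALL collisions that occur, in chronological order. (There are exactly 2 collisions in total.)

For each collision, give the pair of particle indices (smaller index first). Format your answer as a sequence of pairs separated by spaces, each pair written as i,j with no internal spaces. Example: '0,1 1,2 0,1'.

Collision at t=7/3: particles 1 and 2 swap velocities; positions: p0=0 p1=9 p2=9 p3=11; velocities now: v0=0 v1=0 v2=3 v3=0
Collision at t=3: particles 2 and 3 swap velocities; positions: p0=0 p1=9 p2=11 p3=11; velocities now: v0=0 v1=0 v2=0 v3=3

Answer: 1,2 2,3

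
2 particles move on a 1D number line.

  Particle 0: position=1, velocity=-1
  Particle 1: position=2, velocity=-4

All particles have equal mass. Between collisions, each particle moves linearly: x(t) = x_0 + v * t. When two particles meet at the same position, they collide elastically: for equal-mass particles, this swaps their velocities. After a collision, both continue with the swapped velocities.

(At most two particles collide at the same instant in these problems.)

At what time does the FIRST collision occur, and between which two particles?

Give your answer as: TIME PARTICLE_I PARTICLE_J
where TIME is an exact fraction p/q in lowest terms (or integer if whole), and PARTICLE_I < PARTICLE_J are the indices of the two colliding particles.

Answer: 1/3 0 1

Derivation:
Pair (0,1): pos 1,2 vel -1,-4 -> gap=1, closing at 3/unit, collide at t=1/3
Earliest collision: t=1/3 between 0 and 1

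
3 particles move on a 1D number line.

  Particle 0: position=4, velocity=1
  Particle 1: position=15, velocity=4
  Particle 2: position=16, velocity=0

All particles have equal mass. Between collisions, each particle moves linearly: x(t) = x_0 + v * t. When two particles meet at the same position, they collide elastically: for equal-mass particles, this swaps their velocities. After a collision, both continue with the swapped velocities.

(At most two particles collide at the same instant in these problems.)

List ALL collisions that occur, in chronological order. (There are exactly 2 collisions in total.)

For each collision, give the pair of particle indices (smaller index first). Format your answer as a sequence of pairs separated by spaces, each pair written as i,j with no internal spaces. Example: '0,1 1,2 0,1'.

Answer: 1,2 0,1

Derivation:
Collision at t=1/4: particles 1 and 2 swap velocities; positions: p0=17/4 p1=16 p2=16; velocities now: v0=1 v1=0 v2=4
Collision at t=12: particles 0 and 1 swap velocities; positions: p0=16 p1=16 p2=63; velocities now: v0=0 v1=1 v2=4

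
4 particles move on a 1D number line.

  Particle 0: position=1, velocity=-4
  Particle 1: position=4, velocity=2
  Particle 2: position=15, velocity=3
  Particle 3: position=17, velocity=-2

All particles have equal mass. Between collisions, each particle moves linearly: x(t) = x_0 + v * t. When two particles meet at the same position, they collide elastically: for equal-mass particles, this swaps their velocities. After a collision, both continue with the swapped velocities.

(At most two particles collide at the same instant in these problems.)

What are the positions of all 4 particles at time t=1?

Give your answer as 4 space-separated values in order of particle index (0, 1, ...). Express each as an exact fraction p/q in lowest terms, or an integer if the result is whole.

Collision at t=2/5: particles 2 and 3 swap velocities; positions: p0=-3/5 p1=24/5 p2=81/5 p3=81/5; velocities now: v0=-4 v1=2 v2=-2 v3=3
Advance to t=1 (no further collisions before then); velocities: v0=-4 v1=2 v2=-2 v3=3; positions = -3 6 15 18

Answer: -3 6 15 18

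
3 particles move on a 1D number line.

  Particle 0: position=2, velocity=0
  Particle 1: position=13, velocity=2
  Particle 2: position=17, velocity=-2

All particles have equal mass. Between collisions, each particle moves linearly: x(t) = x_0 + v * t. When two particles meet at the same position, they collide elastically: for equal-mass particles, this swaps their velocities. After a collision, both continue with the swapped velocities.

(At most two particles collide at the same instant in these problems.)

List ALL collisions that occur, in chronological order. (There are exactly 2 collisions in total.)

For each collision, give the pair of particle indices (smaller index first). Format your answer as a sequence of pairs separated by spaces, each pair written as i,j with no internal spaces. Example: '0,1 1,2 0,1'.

Answer: 1,2 0,1

Derivation:
Collision at t=1: particles 1 and 2 swap velocities; positions: p0=2 p1=15 p2=15; velocities now: v0=0 v1=-2 v2=2
Collision at t=15/2: particles 0 and 1 swap velocities; positions: p0=2 p1=2 p2=28; velocities now: v0=-2 v1=0 v2=2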